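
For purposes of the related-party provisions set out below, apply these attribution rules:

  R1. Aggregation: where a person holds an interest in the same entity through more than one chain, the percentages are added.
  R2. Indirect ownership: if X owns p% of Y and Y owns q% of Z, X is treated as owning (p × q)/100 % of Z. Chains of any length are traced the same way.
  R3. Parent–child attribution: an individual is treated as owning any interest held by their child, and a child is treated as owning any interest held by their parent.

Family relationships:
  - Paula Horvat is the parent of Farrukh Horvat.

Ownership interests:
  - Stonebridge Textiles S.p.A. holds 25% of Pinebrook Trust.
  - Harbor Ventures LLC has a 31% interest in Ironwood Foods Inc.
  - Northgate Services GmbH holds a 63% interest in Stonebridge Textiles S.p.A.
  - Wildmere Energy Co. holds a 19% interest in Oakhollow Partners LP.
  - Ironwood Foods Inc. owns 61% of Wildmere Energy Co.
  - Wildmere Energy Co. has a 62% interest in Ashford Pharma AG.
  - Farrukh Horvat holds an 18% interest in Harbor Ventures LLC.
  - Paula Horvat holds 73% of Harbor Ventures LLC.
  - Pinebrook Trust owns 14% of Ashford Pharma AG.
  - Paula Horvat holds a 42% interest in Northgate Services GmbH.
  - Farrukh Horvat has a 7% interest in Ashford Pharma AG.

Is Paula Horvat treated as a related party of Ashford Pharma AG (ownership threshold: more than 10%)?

Yes

By parent–child attribution (R3), Paula Horvat is treated as also owning Farrukh Horvat's interest in Harbor Ventures LLC, giving 73% + 18% = 91%.
By parent–child attribution (R3), Paula Horvat is treated as owning Farrukh Horvat's 7% interest in Ashford Pharma AG.
Chain via Northgate Services GmbH → Stonebridge Textiles S.p.A. → Pinebrook Trust (R2): 42% × 63% × 25% × 14% = 0.9261% of Ashford Pharma AG.
Chain via Harbor Ventures LLC → Ironwood Foods Inc. → Wildmere Energy Co. (R2): 91% × 31% × 61% × 62% = 10.669022% of Ashford Pharma AG.
Direct interest in Ashford Pharma AG: 7%.
Aggregating (R1): 0.9261% + 10.669022% + 7% = 18.595122%.
18.595122% exceeds the 10% threshold, so Paula is a related party to Ashford Pharma AG.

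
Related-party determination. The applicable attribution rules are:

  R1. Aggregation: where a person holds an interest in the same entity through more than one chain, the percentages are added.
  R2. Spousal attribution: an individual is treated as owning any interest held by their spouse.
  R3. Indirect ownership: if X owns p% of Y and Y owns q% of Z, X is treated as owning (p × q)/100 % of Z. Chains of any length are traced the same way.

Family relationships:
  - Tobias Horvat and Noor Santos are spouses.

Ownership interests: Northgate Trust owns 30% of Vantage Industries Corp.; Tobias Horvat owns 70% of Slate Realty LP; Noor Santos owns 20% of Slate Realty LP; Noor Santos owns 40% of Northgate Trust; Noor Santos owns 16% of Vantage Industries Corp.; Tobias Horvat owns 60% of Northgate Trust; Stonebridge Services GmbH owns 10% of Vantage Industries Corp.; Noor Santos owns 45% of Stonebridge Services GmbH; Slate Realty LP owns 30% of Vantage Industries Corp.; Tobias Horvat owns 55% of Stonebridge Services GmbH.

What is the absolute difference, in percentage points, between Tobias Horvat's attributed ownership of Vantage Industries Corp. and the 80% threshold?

3

By spousal attribution (R2), Tobias Horvat is treated as also owning Noor Santos's interest in Slate Realty LP, giving 70% + 20% = 90%.
By spousal attribution (R2), Tobias Horvat is treated as also owning Noor Santos's interest in Stonebridge Services GmbH, giving 55% + 45% = 100%.
By spousal attribution (R2), Tobias Horvat is treated as also owning Noor Santos's interest in Northgate Trust, giving 60% + 40% = 100%.
By spousal attribution (R2), Tobias Horvat is treated as owning Noor Santos's 16% interest in Vantage Industries Corp.
Chain via Slate Realty LP (R3): 90% × 30% = 27% of Vantage Industries Corp.
Chain via Stonebridge Services GmbH (R3): 100% × 10% = 10% of Vantage Industries Corp.
Chain via Northgate Trust (R3): 100% × 30% = 30% of Vantage Industries Corp.
Direct interest in Vantage Industries Corp: 16%.
Aggregating (R1): 27% + 10% + 30% + 16% = 83%.
83% exceeds the 80% threshold by 3 percentage points.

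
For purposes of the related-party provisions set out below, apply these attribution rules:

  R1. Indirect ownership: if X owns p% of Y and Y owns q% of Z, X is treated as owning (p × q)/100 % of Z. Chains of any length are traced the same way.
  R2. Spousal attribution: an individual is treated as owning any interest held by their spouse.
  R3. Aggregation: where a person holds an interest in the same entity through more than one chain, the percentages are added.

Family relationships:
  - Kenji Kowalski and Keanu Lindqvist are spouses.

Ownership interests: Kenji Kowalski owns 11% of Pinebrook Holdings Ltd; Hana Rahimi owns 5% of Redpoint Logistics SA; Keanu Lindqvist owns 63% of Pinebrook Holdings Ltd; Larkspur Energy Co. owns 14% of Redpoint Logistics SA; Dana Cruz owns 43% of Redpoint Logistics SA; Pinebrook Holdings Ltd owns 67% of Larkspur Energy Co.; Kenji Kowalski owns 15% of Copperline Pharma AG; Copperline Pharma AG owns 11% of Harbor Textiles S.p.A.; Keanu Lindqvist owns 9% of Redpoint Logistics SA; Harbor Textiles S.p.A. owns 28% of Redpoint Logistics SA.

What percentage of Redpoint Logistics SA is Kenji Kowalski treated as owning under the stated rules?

By spousal attribution (R2), Kenji Kowalski is treated as also owning Keanu Lindqvist's interest in Pinebrook Holdings Ltd, giving 11% + 63% = 74%.
By spousal attribution (R2), Kenji Kowalski is treated as owning Keanu Lindqvist's 9% interest in Redpoint Logistics SA.
Chain via Copperline Pharma AG → Harbor Textiles S.p.A. (R1): 15% × 11% × 28% = 0.462% of Redpoint Logistics SA.
Chain via Pinebrook Holdings Ltd → Larkspur Energy Co. (R1): 74% × 67% × 14% = 6.9412% of Redpoint Logistics SA.
Direct interest in Redpoint Logistics SA: 9%.
Aggregating (R3): 0.462% + 6.9412% + 9% = 16.4032%.

16.4032%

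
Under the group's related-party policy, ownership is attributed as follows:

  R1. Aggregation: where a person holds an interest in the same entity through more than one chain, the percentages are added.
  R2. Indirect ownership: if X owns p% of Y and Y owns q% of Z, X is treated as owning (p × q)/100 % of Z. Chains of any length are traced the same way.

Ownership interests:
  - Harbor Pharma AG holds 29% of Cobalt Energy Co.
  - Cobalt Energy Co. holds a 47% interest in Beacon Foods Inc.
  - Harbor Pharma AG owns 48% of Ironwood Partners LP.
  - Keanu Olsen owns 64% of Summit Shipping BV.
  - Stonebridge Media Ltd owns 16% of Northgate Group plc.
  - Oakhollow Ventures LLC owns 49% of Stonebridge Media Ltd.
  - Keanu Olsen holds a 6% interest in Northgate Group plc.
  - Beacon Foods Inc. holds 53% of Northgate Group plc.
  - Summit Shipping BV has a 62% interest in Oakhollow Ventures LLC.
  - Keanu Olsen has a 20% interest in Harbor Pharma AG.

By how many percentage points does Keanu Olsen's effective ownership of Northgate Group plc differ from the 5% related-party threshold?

Chain via Summit Shipping BV → Oakhollow Ventures LLC → Stonebridge Media Ltd (R2): 64% × 62% × 49% × 16% = 3.110912% of Northgate Group plc.
Chain via Harbor Pharma AG → Cobalt Energy Co. → Beacon Foods Inc. (R2): 20% × 29% × 47% × 53% = 1.44478% of Northgate Group plc.
Direct interest in Northgate Group plc: 6%.
Aggregating (R1): 3.110912% + 1.44478% + 6% = 10.555692%.
10.555692% exceeds the 5% threshold by 5.555692 percentage points.

5.555692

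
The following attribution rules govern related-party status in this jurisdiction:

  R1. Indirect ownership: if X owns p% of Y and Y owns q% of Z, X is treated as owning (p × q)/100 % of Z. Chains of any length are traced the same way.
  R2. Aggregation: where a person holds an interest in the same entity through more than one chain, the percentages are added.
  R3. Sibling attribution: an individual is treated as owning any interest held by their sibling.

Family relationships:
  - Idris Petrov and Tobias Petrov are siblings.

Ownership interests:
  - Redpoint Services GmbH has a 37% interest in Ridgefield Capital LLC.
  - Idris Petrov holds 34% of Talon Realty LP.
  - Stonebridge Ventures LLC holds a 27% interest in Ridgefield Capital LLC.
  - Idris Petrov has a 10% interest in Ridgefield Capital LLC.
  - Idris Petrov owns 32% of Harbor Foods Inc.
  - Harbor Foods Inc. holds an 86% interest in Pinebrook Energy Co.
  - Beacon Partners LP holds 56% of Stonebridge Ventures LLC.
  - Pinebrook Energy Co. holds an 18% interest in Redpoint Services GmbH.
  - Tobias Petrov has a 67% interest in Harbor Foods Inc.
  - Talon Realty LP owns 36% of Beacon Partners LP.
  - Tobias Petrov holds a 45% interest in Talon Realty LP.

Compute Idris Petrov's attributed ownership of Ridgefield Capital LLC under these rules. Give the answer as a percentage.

19.970452%

By sibling attribution (R3), Idris Petrov is treated as also owning Tobias Petrov's interest in Harbor Foods Inc, giving 32% + 67% = 99%.
By sibling attribution (R3), Idris Petrov is treated as also owning Tobias Petrov's interest in Talon Realty LP, giving 34% + 45% = 79%.
Chain via Harbor Foods Inc. → Pinebrook Energy Co. → Redpoint Services GmbH (R1): 99% × 86% × 18% × 37% = 5.670324% of Ridgefield Capital LLC.
Chain via Talon Realty LP → Beacon Partners LP → Stonebridge Ventures LLC (R1): 79% × 36% × 56% × 27% = 4.300128% of Ridgefield Capital LLC.
Direct interest in Ridgefield Capital LLC: 10%.
Aggregating (R2): 5.670324% + 4.300128% + 10% = 19.970452%.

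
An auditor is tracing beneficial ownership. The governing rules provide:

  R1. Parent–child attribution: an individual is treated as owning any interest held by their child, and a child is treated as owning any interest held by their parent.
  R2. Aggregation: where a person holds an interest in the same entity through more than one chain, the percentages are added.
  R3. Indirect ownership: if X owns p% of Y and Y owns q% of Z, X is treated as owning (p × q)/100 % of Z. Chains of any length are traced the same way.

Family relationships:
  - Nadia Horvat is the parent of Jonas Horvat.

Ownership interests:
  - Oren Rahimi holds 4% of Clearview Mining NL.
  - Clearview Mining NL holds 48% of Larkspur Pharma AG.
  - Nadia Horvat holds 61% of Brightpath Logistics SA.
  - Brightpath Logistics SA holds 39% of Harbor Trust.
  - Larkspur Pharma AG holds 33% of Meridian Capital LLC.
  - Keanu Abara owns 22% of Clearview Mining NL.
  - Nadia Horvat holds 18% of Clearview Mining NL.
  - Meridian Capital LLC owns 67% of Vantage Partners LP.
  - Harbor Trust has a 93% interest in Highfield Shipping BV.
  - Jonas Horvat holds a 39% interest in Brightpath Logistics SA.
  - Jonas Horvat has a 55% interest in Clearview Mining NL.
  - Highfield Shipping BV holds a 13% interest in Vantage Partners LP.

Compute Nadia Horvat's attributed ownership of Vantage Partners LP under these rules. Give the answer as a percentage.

12.462444%

By parent–child attribution (R1), Nadia Horvat is treated as also owning Jonas Horvat's interest in Brightpath Logistics SA, giving 61% + 39% = 100%.
By parent–child attribution (R1), Nadia Horvat is treated as also owning Jonas Horvat's interest in Clearview Mining NL, giving 18% + 55% = 73%.
Chain via Brightpath Logistics SA → Harbor Trust → Highfield Shipping BV (R3): 100% × 39% × 93% × 13% = 4.7151% of Vantage Partners LP.
Chain via Clearview Mining NL → Larkspur Pharma AG → Meridian Capital LLC (R3): 73% × 48% × 33% × 67% = 7.747344% of Vantage Partners LP.
Aggregating (R2): 4.7151% + 7.747344% = 12.462444%.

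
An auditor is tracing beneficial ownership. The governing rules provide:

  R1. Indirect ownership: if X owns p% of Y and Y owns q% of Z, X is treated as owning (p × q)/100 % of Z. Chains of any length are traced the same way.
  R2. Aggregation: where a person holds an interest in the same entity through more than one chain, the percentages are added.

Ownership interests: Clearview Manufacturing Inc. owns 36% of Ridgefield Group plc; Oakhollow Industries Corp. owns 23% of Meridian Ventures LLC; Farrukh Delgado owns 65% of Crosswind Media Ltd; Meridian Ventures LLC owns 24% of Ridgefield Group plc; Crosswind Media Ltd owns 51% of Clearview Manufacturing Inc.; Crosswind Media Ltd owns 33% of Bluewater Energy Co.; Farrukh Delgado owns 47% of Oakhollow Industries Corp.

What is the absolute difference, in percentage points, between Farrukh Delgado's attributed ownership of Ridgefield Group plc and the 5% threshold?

9.5284

Chain via Crosswind Media Ltd → Clearview Manufacturing Inc. (R1): 65% × 51% × 36% = 11.934% of Ridgefield Group plc.
Chain via Oakhollow Industries Corp. → Meridian Ventures LLC (R1): 47% × 23% × 24% = 2.5944% of Ridgefield Group plc.
Aggregating (R2): 11.934% + 2.5944% = 14.5284%.
14.5284% exceeds the 5% threshold by 9.5284 percentage points.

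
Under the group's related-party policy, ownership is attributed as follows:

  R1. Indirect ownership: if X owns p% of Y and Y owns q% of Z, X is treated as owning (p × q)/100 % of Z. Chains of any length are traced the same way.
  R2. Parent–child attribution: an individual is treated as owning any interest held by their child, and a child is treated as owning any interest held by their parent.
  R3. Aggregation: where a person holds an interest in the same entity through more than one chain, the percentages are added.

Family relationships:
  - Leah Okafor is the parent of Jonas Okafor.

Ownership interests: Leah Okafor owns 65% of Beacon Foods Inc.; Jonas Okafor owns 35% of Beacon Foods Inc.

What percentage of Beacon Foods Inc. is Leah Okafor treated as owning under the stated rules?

100%

By parent–child attribution (R2), Leah Okafor is treated as also owning Jonas Okafor's interest in Beacon Foods Inc, giving 65% + 35% = 100%.
Direct interest in Beacon Foods Inc: 100%.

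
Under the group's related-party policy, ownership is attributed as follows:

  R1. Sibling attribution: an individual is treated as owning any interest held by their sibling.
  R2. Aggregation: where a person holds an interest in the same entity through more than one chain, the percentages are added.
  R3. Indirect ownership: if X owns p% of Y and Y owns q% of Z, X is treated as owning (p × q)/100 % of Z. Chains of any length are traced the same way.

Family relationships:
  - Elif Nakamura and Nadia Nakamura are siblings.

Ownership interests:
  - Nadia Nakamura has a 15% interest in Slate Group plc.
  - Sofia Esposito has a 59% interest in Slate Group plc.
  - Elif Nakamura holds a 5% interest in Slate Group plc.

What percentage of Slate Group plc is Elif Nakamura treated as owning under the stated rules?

By sibling attribution (R1), Elif Nakamura is treated as also owning Nadia Nakamura's interest in Slate Group plc, giving 5% + 15% = 20%.
Direct interest in Slate Group plc: 20%.

20%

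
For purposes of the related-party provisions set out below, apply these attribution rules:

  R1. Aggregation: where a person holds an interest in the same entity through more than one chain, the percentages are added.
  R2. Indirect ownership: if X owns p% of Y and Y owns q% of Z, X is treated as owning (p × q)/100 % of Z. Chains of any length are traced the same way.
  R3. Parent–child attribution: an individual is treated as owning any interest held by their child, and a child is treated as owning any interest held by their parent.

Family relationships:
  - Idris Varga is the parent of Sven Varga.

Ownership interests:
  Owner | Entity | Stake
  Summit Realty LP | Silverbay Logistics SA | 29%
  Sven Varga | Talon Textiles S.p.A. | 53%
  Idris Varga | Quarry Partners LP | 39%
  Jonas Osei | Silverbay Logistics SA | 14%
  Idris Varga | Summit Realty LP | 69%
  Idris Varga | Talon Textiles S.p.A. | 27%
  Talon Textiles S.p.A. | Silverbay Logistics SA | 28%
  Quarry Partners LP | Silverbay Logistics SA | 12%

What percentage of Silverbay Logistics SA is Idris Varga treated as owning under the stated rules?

47.09%

By parent–child attribution (R3), Idris Varga is treated as also owning Sven Varga's interest in Talon Textiles S.p.A, giving 27% + 53% = 80%.
Chain via Summit Realty LP (R2): 69% × 29% = 20.01% of Silverbay Logistics SA.
Chain via Quarry Partners LP (R2): 39% × 12% = 4.68% of Silverbay Logistics SA.
Chain via Talon Textiles S.p.A. (R2): 80% × 28% = 22.4% of Silverbay Logistics SA.
Aggregating (R1): 20.01% + 4.68% + 22.4% = 47.09%.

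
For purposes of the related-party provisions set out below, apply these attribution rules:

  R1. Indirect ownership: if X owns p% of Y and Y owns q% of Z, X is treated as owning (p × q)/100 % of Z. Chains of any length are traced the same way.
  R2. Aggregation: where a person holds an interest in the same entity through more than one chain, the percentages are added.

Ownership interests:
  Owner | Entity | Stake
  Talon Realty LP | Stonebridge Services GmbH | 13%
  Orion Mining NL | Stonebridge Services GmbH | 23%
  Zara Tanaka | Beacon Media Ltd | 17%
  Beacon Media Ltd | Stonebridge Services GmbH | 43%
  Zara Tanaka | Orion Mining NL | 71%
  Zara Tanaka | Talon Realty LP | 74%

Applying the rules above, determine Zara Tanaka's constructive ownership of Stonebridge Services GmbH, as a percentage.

33.26%

Chain via Beacon Media Ltd (R1): 17% × 43% = 7.31% of Stonebridge Services GmbH.
Chain via Talon Realty LP (R1): 74% × 13% = 9.62% of Stonebridge Services GmbH.
Chain via Orion Mining NL (R1): 71% × 23% = 16.33% of Stonebridge Services GmbH.
Aggregating (R2): 7.31% + 9.62% + 16.33% = 33.26%.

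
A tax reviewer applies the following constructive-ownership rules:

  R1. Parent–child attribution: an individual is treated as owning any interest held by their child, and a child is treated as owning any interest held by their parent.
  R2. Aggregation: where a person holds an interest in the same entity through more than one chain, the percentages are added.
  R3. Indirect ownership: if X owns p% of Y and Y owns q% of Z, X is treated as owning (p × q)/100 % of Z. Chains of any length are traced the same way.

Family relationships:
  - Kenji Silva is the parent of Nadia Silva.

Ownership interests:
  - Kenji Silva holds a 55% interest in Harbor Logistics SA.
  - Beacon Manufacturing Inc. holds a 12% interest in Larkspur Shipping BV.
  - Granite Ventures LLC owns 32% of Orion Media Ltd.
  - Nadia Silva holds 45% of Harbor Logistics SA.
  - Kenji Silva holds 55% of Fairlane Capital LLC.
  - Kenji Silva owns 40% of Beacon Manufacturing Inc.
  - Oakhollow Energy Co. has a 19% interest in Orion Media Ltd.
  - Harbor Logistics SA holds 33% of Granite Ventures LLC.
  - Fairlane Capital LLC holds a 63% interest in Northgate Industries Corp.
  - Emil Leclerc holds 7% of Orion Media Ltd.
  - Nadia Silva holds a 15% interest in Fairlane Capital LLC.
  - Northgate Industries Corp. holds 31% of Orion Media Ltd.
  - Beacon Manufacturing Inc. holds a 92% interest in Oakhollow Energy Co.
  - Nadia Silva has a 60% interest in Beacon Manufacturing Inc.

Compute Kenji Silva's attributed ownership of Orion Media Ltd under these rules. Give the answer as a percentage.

By parent–child attribution (R1), Kenji Silva is treated as also owning Nadia Silva's interest in Beacon Manufacturing Inc, giving 40% + 60% = 100%.
By parent–child attribution (R1), Kenji Silva is treated as also owning Nadia Silva's interest in Harbor Logistics SA, giving 55% + 45% = 100%.
By parent–child attribution (R1), Kenji Silva is treated as also owning Nadia Silva's interest in Fairlane Capital LLC, giving 55% + 15% = 70%.
Chain via Beacon Manufacturing Inc. → Oakhollow Energy Co. (R3): 100% × 92% × 19% = 17.48% of Orion Media Ltd.
Chain via Harbor Logistics SA → Granite Ventures LLC (R3): 100% × 33% × 32% = 10.56% of Orion Media Ltd.
Chain via Fairlane Capital LLC → Northgate Industries Corp. (R3): 70% × 63% × 31% = 13.671% of Orion Media Ltd.
Aggregating (R2): 17.48% + 10.56% + 13.671% = 41.711%.

41.711%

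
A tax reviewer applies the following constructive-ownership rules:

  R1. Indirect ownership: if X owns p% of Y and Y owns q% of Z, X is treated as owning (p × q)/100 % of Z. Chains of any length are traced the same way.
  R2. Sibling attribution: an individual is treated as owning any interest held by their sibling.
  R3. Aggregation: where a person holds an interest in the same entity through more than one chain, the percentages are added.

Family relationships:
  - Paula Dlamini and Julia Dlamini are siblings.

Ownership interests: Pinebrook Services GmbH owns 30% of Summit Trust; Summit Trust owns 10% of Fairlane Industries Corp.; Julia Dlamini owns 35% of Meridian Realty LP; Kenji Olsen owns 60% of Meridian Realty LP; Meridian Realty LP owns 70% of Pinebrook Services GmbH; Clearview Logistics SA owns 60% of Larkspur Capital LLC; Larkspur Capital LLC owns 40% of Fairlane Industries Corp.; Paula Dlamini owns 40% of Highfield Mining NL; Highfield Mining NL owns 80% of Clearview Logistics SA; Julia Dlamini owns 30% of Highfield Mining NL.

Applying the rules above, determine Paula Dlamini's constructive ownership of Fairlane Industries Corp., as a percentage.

14.175%

By sibling attribution (R2), Paula Dlamini is treated as also owning Julia Dlamini's interest in Highfield Mining NL, giving 40% + 30% = 70%.
By sibling attribution (R2), Paula Dlamini is treated as owning Julia Dlamini's 35% interest in Meridian Realty LP.
Chain via Highfield Mining NL → Clearview Logistics SA → Larkspur Capital LLC (R1): 70% × 80% × 60% × 40% = 13.44% of Fairlane Industries Corp.
Chain via Meridian Realty LP → Pinebrook Services GmbH → Summit Trust (R1): 35% × 70% × 30% × 10% = 0.735% of Fairlane Industries Corp.
Aggregating (R3): 13.44% + 0.735% = 14.175%.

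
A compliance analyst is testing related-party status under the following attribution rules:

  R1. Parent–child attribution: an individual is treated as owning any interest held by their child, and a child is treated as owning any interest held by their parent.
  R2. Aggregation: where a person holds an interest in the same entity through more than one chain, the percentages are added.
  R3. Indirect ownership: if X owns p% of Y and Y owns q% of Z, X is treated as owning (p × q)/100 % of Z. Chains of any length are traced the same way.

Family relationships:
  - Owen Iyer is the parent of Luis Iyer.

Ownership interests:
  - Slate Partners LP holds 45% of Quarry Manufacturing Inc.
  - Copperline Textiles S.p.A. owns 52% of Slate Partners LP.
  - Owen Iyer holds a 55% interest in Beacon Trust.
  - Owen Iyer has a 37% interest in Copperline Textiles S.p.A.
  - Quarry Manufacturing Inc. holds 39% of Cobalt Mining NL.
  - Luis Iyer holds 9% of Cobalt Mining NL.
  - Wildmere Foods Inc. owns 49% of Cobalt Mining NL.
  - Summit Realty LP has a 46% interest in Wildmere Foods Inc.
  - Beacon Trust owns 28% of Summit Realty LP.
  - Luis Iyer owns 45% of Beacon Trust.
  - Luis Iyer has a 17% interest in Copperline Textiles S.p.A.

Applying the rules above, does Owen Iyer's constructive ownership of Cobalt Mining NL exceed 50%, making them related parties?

No

By parent–child attribution (R1), Owen Iyer is treated as also owning Luis Iyer's interest in Copperline Textiles S.p.A, giving 37% + 17% = 54%.
By parent–child attribution (R1), Owen Iyer is treated as also owning Luis Iyer's interest in Beacon Trust, giving 55% + 45% = 100%.
By parent–child attribution (R1), Owen Iyer is treated as owning Luis Iyer's 9% interest in Cobalt Mining NL.
Chain via Copperline Textiles S.p.A. → Slate Partners LP → Quarry Manufacturing Inc. (R3): 54% × 52% × 45% × 39% = 4.92804% of Cobalt Mining NL.
Chain via Beacon Trust → Summit Realty LP → Wildmere Foods Inc. (R3): 100% × 28% × 46% × 49% = 6.3112% of Cobalt Mining NL.
Direct interest in Cobalt Mining NL: 9%.
Aggregating (R2): 4.92804% + 6.3112% + 9% = 20.23924%.
20.23924% does not exceed the 50% threshold, so Owen is not a related party to Cobalt Mining NL.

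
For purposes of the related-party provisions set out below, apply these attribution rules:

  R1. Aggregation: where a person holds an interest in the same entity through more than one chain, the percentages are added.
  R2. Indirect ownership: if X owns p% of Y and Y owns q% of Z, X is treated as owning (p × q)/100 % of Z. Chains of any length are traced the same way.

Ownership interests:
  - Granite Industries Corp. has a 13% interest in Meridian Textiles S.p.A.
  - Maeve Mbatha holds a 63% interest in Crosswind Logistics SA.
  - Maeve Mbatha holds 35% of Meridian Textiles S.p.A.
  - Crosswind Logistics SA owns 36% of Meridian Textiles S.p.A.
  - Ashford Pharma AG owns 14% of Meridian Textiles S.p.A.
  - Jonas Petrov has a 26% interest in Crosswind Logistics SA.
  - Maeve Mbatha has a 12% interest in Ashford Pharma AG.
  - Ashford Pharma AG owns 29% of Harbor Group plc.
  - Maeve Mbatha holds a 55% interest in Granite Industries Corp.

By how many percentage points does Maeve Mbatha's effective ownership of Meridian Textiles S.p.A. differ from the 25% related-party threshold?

Chain via Ashford Pharma AG (R2): 12% × 14% = 1.68% of Meridian Textiles S.p.A.
Chain via Crosswind Logistics SA (R2): 63% × 36% = 22.68% of Meridian Textiles S.p.A.
Chain via Granite Industries Corp. (R2): 55% × 13% = 7.15% of Meridian Textiles S.p.A.
Direct interest in Meridian Textiles S.p.A: 35%.
Aggregating (R1): 1.68% + 22.68% + 7.15% + 35% = 66.51%.
66.51% exceeds the 25% threshold by 41.51 percentage points.

41.51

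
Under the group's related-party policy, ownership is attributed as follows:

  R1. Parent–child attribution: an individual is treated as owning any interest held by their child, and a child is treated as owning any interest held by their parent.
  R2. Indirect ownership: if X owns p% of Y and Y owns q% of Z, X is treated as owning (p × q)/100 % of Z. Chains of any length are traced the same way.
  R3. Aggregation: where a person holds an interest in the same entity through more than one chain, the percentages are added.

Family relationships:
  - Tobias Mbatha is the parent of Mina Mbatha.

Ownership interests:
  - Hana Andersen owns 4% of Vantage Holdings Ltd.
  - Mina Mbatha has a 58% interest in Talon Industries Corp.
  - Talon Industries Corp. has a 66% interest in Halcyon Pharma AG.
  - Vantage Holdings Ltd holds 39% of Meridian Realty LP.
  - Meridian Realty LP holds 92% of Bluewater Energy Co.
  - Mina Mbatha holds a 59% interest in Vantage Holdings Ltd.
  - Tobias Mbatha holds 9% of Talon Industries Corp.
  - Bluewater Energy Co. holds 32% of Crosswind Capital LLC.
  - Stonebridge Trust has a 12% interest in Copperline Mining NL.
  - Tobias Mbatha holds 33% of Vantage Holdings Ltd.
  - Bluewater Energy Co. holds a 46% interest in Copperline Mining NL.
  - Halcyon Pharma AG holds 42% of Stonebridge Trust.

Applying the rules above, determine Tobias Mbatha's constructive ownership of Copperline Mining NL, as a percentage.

By parent–child attribution (R1), Tobias Mbatha is treated as also owning Mina Mbatha's interest in Vantage Holdings Ltd, giving 33% + 59% = 92%.
By parent–child attribution (R1), Tobias Mbatha is treated as also owning Mina Mbatha's interest in Talon Industries Corp, giving 9% + 58% = 67%.
Chain via Vantage Holdings Ltd → Meridian Realty LP → Bluewater Energy Co. (R2): 92% × 39% × 92% × 46% = 15.184416% of Copperline Mining NL.
Chain via Talon Industries Corp. → Halcyon Pharma AG → Stonebridge Trust (R2): 67% × 66% × 42% × 12% = 2.228688% of Copperline Mining NL.
Aggregating (R3): 15.184416% + 2.228688% = 17.413104%.

17.413104%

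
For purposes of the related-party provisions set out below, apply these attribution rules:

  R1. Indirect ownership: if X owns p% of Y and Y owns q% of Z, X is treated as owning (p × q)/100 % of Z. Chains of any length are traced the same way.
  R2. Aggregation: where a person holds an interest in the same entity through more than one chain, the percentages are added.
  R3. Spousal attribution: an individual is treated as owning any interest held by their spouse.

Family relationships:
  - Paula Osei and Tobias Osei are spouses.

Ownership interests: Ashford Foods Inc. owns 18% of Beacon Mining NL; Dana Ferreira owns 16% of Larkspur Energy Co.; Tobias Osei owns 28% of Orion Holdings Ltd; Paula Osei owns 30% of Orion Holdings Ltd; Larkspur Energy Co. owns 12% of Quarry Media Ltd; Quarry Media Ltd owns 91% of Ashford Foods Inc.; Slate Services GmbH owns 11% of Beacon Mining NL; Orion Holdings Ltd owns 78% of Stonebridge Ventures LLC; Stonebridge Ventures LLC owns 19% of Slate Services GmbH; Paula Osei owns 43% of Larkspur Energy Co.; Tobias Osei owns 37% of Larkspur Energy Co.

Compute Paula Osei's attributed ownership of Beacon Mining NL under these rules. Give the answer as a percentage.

2.517996%

By spousal attribution (R3), Paula Osei is treated as also owning Tobias Osei's interest in Larkspur Energy Co, giving 43% + 37% = 80%.
By spousal attribution (R3), Paula Osei is treated as also owning Tobias Osei's interest in Orion Holdings Ltd, giving 30% + 28% = 58%.
Chain via Larkspur Energy Co. → Quarry Media Ltd → Ashford Foods Inc. (R1): 80% × 12% × 91% × 18% = 1.57248% of Beacon Mining NL.
Chain via Orion Holdings Ltd → Stonebridge Ventures LLC → Slate Services GmbH (R1): 58% × 78% × 19% × 11% = 0.945516% of Beacon Mining NL.
Aggregating (R2): 1.57248% + 0.945516% = 2.517996%.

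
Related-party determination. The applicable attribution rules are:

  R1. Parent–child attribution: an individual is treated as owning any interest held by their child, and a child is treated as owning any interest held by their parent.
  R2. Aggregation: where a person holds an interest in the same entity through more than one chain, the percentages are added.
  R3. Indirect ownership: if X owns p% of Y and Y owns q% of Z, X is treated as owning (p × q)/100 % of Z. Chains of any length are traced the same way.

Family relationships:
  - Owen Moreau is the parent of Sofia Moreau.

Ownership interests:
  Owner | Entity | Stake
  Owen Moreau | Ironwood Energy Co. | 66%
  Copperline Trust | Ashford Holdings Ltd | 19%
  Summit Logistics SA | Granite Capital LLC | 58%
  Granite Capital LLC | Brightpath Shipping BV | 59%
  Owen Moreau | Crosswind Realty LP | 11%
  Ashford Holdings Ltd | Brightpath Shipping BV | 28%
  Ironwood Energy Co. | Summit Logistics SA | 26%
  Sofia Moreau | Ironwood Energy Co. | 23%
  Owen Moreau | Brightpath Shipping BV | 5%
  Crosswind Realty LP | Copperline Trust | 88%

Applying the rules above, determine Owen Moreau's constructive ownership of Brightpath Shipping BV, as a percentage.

13.433484%

By parent–child attribution (R1), Owen Moreau is treated as also owning Sofia Moreau's interest in Ironwood Energy Co, giving 66% + 23% = 89%.
Chain via Crosswind Realty LP → Copperline Trust → Ashford Holdings Ltd (R3): 11% × 88% × 19% × 28% = 0.514976% of Brightpath Shipping BV.
Chain via Ironwood Energy Co. → Summit Logistics SA → Granite Capital LLC (R3): 89% × 26% × 58% × 59% = 7.918508% of Brightpath Shipping BV.
Direct interest in Brightpath Shipping BV: 5%.
Aggregating (R2): 0.514976% + 7.918508% + 5% = 13.433484%.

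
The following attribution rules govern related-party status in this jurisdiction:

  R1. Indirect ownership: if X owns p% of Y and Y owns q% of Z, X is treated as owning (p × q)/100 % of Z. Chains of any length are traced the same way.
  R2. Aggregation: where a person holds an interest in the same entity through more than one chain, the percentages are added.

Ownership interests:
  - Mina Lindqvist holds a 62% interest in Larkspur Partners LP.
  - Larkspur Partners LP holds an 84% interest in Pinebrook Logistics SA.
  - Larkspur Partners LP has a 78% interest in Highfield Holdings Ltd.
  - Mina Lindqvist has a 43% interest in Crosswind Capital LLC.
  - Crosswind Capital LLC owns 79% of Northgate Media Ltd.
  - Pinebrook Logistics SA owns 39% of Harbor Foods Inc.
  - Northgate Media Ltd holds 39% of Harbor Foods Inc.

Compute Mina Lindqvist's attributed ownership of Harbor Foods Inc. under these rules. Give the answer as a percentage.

Chain via Larkspur Partners LP → Pinebrook Logistics SA (R1): 62% × 84% × 39% = 20.3112% of Harbor Foods Inc.
Chain via Crosswind Capital LLC → Northgate Media Ltd (R1): 43% × 79% × 39% = 13.2483% of Harbor Foods Inc.
Aggregating (R2): 20.3112% + 13.2483% = 33.5595%.

33.5595%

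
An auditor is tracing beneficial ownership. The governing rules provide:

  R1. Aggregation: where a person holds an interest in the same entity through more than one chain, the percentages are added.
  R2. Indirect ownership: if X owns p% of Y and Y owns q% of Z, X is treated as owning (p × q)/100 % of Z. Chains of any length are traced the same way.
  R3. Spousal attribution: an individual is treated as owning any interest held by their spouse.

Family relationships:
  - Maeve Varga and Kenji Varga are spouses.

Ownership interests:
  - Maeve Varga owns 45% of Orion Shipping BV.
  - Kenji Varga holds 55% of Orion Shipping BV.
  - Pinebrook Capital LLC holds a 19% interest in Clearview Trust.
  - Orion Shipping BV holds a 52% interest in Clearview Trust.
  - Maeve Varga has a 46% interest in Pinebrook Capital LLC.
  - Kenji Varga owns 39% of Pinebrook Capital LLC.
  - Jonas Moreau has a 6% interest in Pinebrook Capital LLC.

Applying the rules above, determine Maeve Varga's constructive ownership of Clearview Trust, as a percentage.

68.15%

By spousal attribution (R3), Maeve Varga is treated as also owning Kenji Varga's interest in Orion Shipping BV, giving 45% + 55% = 100%.
By spousal attribution (R3), Maeve Varga is treated as also owning Kenji Varga's interest in Pinebrook Capital LLC, giving 46% + 39% = 85%.
Chain via Orion Shipping BV (R2): 100% × 52% = 52% of Clearview Trust.
Chain via Pinebrook Capital LLC (R2): 85% × 19% = 16.15% of Clearview Trust.
Aggregating (R1): 52% + 16.15% = 68.15%.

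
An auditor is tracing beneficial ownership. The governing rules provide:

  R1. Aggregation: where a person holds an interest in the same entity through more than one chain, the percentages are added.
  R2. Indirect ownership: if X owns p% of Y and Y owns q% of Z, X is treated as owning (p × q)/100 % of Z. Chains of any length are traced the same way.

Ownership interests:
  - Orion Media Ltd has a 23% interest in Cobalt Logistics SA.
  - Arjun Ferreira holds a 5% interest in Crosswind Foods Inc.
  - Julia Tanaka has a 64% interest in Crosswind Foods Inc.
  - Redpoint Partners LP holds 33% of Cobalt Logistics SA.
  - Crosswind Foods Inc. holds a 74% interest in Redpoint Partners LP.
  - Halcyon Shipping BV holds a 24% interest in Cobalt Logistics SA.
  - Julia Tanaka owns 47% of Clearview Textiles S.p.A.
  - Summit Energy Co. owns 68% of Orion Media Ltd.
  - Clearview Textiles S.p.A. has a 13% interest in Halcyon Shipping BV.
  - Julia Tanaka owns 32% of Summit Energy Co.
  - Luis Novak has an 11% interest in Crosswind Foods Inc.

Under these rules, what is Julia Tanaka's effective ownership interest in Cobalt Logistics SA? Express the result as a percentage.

22.1%

Chain via Summit Energy Co. → Orion Media Ltd (R2): 32% × 68% × 23% = 5.0048% of Cobalt Logistics SA.
Chain via Clearview Textiles S.p.A. → Halcyon Shipping BV (R2): 47% × 13% × 24% = 1.4664% of Cobalt Logistics SA.
Chain via Crosswind Foods Inc. → Redpoint Partners LP (R2): 64% × 74% × 33% = 15.6288% of Cobalt Logistics SA.
Aggregating (R1): 5.0048% + 1.4664% + 15.6288% = 22.1%.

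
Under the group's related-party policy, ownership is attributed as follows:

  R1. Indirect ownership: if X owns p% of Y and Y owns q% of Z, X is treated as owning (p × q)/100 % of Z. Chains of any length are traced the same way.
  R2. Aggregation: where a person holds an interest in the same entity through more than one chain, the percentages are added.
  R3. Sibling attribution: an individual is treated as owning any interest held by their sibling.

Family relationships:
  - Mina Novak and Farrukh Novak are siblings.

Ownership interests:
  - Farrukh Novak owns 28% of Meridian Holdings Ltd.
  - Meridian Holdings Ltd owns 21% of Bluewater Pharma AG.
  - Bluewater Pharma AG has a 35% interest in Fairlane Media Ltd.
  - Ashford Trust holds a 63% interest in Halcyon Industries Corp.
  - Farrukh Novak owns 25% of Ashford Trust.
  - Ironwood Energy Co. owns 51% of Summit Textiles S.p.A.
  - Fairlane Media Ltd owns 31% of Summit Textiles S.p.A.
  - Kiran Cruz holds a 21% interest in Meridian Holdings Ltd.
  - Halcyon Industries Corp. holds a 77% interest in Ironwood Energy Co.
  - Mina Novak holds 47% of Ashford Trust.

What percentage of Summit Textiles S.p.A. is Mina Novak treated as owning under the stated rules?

18.450852%

By sibling attribution (R3), Mina Novak is treated as also owning Farrukh Novak's interest in Ashford Trust, giving 47% + 25% = 72%.
By sibling attribution (R3), Mina Novak is treated as owning Farrukh Novak's 28% interest in Meridian Holdings Ltd.
Chain via Ashford Trust → Halcyon Industries Corp. → Ironwood Energy Co. (R1): 72% × 63% × 77% × 51% = 17.812872% of Summit Textiles S.p.A.
Chain via Meridian Holdings Ltd → Bluewater Pharma AG → Fairlane Media Ltd (R1): 28% × 21% × 35% × 31% = 0.63798% of Summit Textiles S.p.A.
Aggregating (R2): 17.812872% + 0.63798% = 18.450852%.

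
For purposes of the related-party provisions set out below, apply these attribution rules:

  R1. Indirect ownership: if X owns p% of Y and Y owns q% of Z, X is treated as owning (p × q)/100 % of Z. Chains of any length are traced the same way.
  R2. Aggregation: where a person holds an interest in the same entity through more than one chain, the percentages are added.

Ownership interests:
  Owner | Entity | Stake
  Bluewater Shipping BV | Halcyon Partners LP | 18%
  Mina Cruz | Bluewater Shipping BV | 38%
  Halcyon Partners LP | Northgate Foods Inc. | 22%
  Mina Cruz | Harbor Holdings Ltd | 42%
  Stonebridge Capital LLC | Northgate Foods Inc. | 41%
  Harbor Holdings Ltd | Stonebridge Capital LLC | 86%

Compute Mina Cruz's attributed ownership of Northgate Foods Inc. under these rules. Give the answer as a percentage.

Chain via Bluewater Shipping BV → Halcyon Partners LP (R1): 38% × 18% × 22% = 1.5048% of Northgate Foods Inc.
Chain via Harbor Holdings Ltd → Stonebridge Capital LLC (R1): 42% × 86% × 41% = 14.8092% of Northgate Foods Inc.
Aggregating (R2): 1.5048% + 14.8092% = 16.314%.

16.314%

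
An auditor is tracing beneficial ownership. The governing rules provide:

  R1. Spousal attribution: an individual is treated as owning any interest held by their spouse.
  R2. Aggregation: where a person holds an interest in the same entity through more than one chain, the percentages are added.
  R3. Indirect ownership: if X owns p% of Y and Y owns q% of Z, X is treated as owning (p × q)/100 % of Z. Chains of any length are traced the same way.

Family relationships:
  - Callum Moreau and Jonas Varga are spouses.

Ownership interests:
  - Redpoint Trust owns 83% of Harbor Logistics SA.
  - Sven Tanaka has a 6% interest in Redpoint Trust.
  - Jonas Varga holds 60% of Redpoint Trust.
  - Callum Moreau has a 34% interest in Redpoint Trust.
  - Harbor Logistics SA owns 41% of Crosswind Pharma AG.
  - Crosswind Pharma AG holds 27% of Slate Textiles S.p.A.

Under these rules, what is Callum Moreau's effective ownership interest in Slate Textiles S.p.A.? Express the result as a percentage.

By spousal attribution (R1), Callum Moreau is treated as also owning Jonas Varga's interest in Redpoint Trust, giving 34% + 60% = 94%.
Chain via Redpoint Trust → Harbor Logistics SA → Crosswind Pharma AG (R3): 94% × 83% × 41% × 27% = 8.636814% of Slate Textiles S.p.A.

8.636814%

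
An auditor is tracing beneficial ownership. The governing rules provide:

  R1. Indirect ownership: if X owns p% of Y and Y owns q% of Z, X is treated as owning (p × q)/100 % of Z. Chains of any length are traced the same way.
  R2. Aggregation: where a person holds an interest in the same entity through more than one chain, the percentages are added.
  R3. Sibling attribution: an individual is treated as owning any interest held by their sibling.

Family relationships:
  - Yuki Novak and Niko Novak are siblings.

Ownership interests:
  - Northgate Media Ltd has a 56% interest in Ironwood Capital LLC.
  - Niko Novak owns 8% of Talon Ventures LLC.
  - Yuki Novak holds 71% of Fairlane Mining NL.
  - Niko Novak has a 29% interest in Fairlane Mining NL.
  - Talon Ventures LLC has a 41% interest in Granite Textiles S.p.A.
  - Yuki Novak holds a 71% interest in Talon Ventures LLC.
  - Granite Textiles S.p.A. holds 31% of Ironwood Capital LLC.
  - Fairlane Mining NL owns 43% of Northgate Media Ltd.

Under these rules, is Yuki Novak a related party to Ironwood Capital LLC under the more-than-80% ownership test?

By sibling attribution (R3), Yuki Novak is treated as also owning Niko Novak's interest in Talon Ventures LLC, giving 71% + 8% = 79%.
By sibling attribution (R3), Yuki Novak is treated as also owning Niko Novak's interest in Fairlane Mining NL, giving 71% + 29% = 100%.
Chain via Talon Ventures LLC → Granite Textiles S.p.A. (R1): 79% × 41% × 31% = 10.0409% of Ironwood Capital LLC.
Chain via Fairlane Mining NL → Northgate Media Ltd (R1): 100% × 43% × 56% = 24.08% of Ironwood Capital LLC.
Aggregating (R2): 10.0409% + 24.08% = 34.1209%.
34.1209% does not exceed the 80% threshold, so Yuki is not a related party to Ironwood Capital LLC.

No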